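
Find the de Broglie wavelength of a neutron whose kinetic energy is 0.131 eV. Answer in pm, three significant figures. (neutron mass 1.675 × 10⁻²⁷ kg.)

KE = 0.131 eV = 2.099 × 10⁻²⁰ J.
p = √(2mKE) = √(2 × 1.675 × 10⁻²⁷ × 2.099 × 10⁻²⁰) = 8.385 × 10⁻²⁴ kg·m/s.
λ = h/p = 6.626 × 10⁻³⁴ / 8.385 × 10⁻²⁴ = 7.90 × 10⁻¹¹ m = 79.0 pm.

λ = 79.0 pm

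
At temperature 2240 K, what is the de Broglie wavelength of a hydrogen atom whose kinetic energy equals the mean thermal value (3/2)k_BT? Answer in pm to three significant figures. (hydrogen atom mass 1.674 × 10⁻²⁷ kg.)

λ = 53.2 pm

KE = (3/2)k_BT = 1.5 × 1.381 × 10⁻²³ × 2240 = 4.640 × 10⁻²⁰ J.
p = √(2mKE) = √(2 × 1.674 × 10⁻²⁷ × 4.640 × 10⁻²⁰) = 1.246 × 10⁻²³ kg·m/s.
λ = h/p = 5.32 × 10⁻¹¹ m = 53.2 pm.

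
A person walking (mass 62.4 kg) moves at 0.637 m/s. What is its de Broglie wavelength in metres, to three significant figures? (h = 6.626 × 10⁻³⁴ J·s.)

λ = 1.67 × 10⁻³⁵ m

p = mv = 62.4 × 0.637 = 3.975 × 10¹ kg·m/s.
λ = h/p = 6.626 × 10⁻³⁴ / 3.975 × 10¹ = 1.67 × 10⁻³⁵ m.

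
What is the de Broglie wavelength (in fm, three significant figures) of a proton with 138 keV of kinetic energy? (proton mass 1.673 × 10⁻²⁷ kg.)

λ = 77.0 fm

KE = 138 keV = 2.211 × 10⁻¹⁴ J.
p = √(2mKE) = √(2 × 1.673 × 10⁻²⁷ × 2.211 × 10⁻¹⁴) = 8.601 × 10⁻²¹ kg·m/s.
λ = h/p = 6.626 × 10⁻³⁴ / 8.601 × 10⁻²¹ = 7.70 × 10⁻¹⁴ m = 77.0 fm.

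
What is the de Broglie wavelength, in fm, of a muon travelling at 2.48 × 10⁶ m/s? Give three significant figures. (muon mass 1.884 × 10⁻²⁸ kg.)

p = mv = 1.884 × 10⁻²⁸ × 2.48 × 10⁶ = 4.672 × 10⁻²² kg·m/s.
λ = h/p = 6.626 × 10⁻³⁴ / 4.672 × 10⁻²² = 1.42 × 10⁻¹² m = 1420 fm.

λ = 1420 fm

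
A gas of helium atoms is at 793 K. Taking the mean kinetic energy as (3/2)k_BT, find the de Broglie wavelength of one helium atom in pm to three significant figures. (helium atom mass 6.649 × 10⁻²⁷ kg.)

KE = (3/2)k_BT = 1.5 × 1.381 × 10⁻²³ × 793 = 1.643 × 10⁻²⁰ J.
p = √(2mKE) = √(2 × 6.649 × 10⁻²⁷ × 1.643 × 10⁻²⁰) = 1.478 × 10⁻²³ kg·m/s.
λ = h/p = 4.48 × 10⁻¹¹ m = 44.8 pm.

λ = 44.8 pm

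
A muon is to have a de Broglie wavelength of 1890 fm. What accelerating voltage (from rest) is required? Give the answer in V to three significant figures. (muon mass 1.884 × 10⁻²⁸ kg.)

V = 2040 V

p = h/λ = 6.626 × 10⁻³⁴ / 1.890 × 10⁻¹² = 3.506 × 10⁻²² kg·m/s.
KE = p²/(2m) = 3.262 × 10⁻¹⁶ J.
V = KE/e = 3.262 × 10⁻¹⁶ / (1.602 × 10⁻¹⁹) = 2040 V.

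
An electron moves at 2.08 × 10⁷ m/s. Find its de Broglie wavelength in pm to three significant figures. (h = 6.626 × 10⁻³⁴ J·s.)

p = mv = 9.109 × 10⁻³¹ × 2.08 × 10⁷ = 1.895 × 10⁻²³ kg·m/s.
λ = h/p = 6.626 × 10⁻³⁴ / 1.895 × 10⁻²³ = 3.50 × 10⁻¹¹ m = 35.0 pm.

λ = 35.0 pm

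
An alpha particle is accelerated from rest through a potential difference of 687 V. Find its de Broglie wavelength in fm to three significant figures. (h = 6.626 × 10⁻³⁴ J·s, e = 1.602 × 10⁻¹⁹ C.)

KE = 2eV = 2 × 1.602 × 10⁻¹⁹ × 687.0 = 2.201 × 10⁻¹⁶ J.
p = √(2mKE) = √(2 × 6.645 × 10⁻²⁷ × 2.201 × 10⁻¹⁶) = 1.710 × 10⁻²¹ kg·m/s.
λ = h/p = 6.626 × 10⁻³⁴ / 1.710 × 10⁻²¹ = 3.87 × 10⁻¹³ m = 387 fm.

λ = 387 fm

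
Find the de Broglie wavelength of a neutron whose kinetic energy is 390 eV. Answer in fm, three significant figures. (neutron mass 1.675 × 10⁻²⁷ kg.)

KE = 390 eV = 6.248 × 10⁻¹⁷ J.
p = √(2mKE) = √(2 × 1.675 × 10⁻²⁷ × 6.248 × 10⁻¹⁷) = 4.575 × 10⁻²² kg·m/s.
λ = h/p = 6.626 × 10⁻³⁴ / 4.575 × 10⁻²² = 1.45 × 10⁻¹² m = 1450 fm.

λ = 1450 fm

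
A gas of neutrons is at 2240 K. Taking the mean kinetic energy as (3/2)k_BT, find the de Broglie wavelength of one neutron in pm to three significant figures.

λ = 53.1 pm

KE = (3/2)k_BT = 1.5 × 1.381 × 10⁻²³ × 2240 = 4.640 × 10⁻²⁰ J.
p = √(2mKE) = √(2 × 1.675 × 10⁻²⁷ × 4.640 × 10⁻²⁰) = 1.247 × 10⁻²³ kg·m/s.
λ = h/p = 5.31 × 10⁻¹¹ m = 53.1 pm.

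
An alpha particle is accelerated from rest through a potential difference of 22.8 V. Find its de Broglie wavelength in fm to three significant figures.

λ = 2130 fm

KE = 2eV = 2 × 1.602 × 10⁻¹⁹ × 22.80 = 7.305 × 10⁻¹⁸ J.
p = √(2mKE) = √(2 × 6.645 × 10⁻²⁷ × 7.305 × 10⁻¹⁸) = 3.116 × 10⁻²² kg·m/s.
λ = h/p = 6.626 × 10⁻³⁴ / 3.116 × 10⁻²² = 2.13 × 10⁻¹² m = 2130 fm.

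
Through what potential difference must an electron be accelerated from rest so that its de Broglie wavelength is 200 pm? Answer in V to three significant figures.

V = 37.6 V

p = h/λ = 6.626 × 10⁻³⁴ / 2.000 × 10⁻¹⁰ = 3.313 × 10⁻²⁴ kg·m/s.
KE = p²/(2m) = 6.025 × 10⁻¹⁸ J.
V = KE/e = 6.025 × 10⁻¹⁸ / (1.602 × 10⁻¹⁹) = 37.6 V.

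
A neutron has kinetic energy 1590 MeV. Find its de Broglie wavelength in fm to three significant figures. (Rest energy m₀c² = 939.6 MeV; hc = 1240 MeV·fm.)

λ = 0.528 fm

Total energy E = KE + m₀c² = 1590 + 939.6 = 2529.6 MeV.
(pc)² = E² − (m₀c²)² = (2529.6)² − (939.6)² = 5.516 × 10⁶ MeV², so pc = 2349 MeV.
λ = hc/(pc) = 1240 MeV·fm / 2349 MeV = 0.528 fm.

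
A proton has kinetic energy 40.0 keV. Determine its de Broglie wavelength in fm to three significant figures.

KE = 40.0 keV = 6.408 × 10⁻¹⁵ J.
p = √(2mKE) = √(2 × 1.673 × 10⁻²⁷ × 6.408 × 10⁻¹⁵) = 4.630 × 10⁻²¹ kg·m/s.
λ = h/p = 6.626 × 10⁻³⁴ / 4.630 × 10⁻²¹ = 1.43 × 10⁻¹³ m = 143 fm.

λ = 143 fm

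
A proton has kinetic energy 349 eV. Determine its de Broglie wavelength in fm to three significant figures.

KE = 349 eV = 5.591 × 10⁻¹⁷ J.
p = √(2mKE) = √(2 × 1.673 × 10⁻²⁷ × 5.591 × 10⁻¹⁷) = 4.325 × 10⁻²² kg·m/s.
λ = h/p = 6.626 × 10⁻³⁴ / 4.325 × 10⁻²² = 1.53 × 10⁻¹² m = 1530 fm.

λ = 1530 fm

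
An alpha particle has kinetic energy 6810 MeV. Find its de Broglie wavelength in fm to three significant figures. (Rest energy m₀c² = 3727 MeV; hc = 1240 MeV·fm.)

λ = 0.126 fm

Total energy E = KE + m₀c² = 6810 + 3727 = 10537 MeV.
(pc)² = E² − (m₀c²)² = (10537)² − (3727)² = 9.714 × 10⁷ MeV², so pc = 9856 MeV.
λ = hc/(pc) = 1240 MeV·fm / 9856 MeV = 0.126 fm.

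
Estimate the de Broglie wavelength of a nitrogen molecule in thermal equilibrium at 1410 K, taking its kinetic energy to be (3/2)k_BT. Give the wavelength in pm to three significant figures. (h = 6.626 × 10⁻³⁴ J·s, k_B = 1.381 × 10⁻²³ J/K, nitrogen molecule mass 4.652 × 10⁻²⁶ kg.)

KE = (3/2)k_BT = 1.5 × 1.381 × 10⁻²³ × 1410 = 2.921 × 10⁻²⁰ J.
p = √(2mKE) = √(2 × 4.652 × 10⁻²⁶ × 2.921 × 10⁻²⁰) = 5.213 × 10⁻²³ kg·m/s.
λ = h/p = 1.27 × 10⁻¹¹ m = 12.7 pm.

λ = 12.7 pm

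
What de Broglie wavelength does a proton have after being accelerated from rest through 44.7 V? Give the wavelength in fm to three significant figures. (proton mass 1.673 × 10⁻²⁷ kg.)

λ = 4280 fm

KE = eV = 1.602 × 10⁻¹⁹ × 44.70 = 7.161 × 10⁻¹⁸ J.
p = √(2mKE) = √(2 × 1.673 × 10⁻²⁷ × 7.161 × 10⁻¹⁸) = 1.548 × 10⁻²² kg·m/s.
λ = h/p = 6.626 × 10⁻³⁴ / 1.548 × 10⁻²² = 4.28 × 10⁻¹² m = 4280 fm.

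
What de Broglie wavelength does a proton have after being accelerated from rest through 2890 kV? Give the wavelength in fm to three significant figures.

KE = eV = 1.602 × 10⁻¹⁹ × 2.890 × 10⁶ = 4.630 × 10⁻¹³ J.
p = √(2mKE) = √(2 × 1.673 × 10⁻²⁷ × 4.630 × 10⁻¹³) = 3.936 × 10⁻²⁰ kg·m/s.
λ = h/p = 6.626 × 10⁻³⁴ / 3.936 × 10⁻²⁰ = 1.68 × 10⁻¹⁴ m = 16.8 fm.

λ = 16.8 fm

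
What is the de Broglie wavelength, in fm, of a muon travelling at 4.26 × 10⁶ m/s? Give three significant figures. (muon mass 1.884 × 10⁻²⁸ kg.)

p = mv = 1.884 × 10⁻²⁸ × 4.26 × 10⁶ = 8.026 × 10⁻²² kg·m/s.
λ = h/p = 6.626 × 10⁻³⁴ / 8.026 × 10⁻²² = 8.26 × 10⁻¹³ m = 826 fm.

λ = 826 fm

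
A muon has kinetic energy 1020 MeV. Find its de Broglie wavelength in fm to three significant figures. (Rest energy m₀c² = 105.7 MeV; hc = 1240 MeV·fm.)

λ = 1.11 fm

Total energy E = KE + m₀c² = 1020 + 105.7 = 1125.7 MeV.
(pc)² = E² − (m₀c²)² = (1125.7)² − (105.7)² = 1.256 × 10⁶ MeV², so pc = 1121 MeV.
λ = hc/(pc) = 1240 MeV·fm / 1121 MeV = 1.11 fm.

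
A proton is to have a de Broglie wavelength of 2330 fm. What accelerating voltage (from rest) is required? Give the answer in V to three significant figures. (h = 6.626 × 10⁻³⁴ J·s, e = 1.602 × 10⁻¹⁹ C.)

V = 151 V

p = h/λ = 6.626 × 10⁻³⁴ / 2.330 × 10⁻¹² = 2.844 × 10⁻²² kg·m/s.
KE = p²/(2m) = 2.417 × 10⁻¹⁷ J.
V = KE/e = 2.417 × 10⁻¹⁷ / (1.602 × 10⁻¹⁹) = 151 V.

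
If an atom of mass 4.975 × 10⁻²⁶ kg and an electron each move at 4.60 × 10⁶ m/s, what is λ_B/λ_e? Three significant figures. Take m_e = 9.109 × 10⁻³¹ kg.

λ_B/λ_e = 1.83 × 10⁻⁵

At fixed v, p = mv so λ = h/(mv) ∝ 1/m.
λ_B/λ_e = m_e/m_B = 9.109 × 10⁻³¹/4.975 × 10⁻²⁶ = 1.83 × 10⁻⁵.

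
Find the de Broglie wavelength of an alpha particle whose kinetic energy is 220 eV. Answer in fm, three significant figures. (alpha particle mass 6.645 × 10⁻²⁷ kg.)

KE = 220 eV = 3.524 × 10⁻¹⁷ J.
p = √(2mKE) = √(2 × 6.645 × 10⁻²⁷ × 3.524 × 10⁻¹⁷) = 6.844 × 10⁻²² kg·m/s.
λ = h/p = 6.626 × 10⁻³⁴ / 6.844 × 10⁻²² = 9.68 × 10⁻¹³ m = 968 fm.

λ = 968 fm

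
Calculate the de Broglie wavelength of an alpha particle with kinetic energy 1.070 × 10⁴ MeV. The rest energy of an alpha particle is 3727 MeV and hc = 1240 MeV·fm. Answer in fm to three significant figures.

Total energy E = KE + m₀c² = 1.070 × 10⁴ + 3727 = 14427 MeV.
(pc)² = E² − (m₀c²)² = (14427)² − (3727)² = 1.942 × 10⁸ MeV², so pc = 1.394 × 10⁴ MeV.
λ = hc/(pc) = 1240 MeV·fm / 1.394 × 10⁴ MeV = 0.0890 fm.

λ = 0.0890 fm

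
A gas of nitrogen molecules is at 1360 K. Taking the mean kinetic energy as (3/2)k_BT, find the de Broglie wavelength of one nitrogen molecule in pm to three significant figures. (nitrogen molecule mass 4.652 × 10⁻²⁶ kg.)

λ = 12.9 pm

KE = (3/2)k_BT = 1.5 × 1.381 × 10⁻²³ × 1360 = 2.817 × 10⁻²⁰ J.
p = √(2mKE) = √(2 × 4.652 × 10⁻²⁶ × 2.817 × 10⁻²⁰) = 5.120 × 10⁻²³ kg·m/s.
λ = h/p = 1.29 × 10⁻¹¹ m = 12.9 pm.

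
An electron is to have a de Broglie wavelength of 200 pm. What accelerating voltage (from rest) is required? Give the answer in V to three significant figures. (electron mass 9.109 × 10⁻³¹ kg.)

p = h/λ = 6.626 × 10⁻³⁴ / 2.000 × 10⁻¹⁰ = 3.313 × 10⁻²⁴ kg·m/s.
KE = p²/(2m) = 6.025 × 10⁻¹⁸ J.
V = KE/e = 6.025 × 10⁻¹⁸ / (1.602 × 10⁻¹⁹) = 37.6 V.

V = 37.6 V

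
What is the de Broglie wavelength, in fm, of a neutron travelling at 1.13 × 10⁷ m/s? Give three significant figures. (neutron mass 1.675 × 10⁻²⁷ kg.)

λ = 35.0 fm

p = mv = 1.675 × 10⁻²⁷ × 1.13 × 10⁷ = 1.893 × 10⁻²⁰ kg·m/s.
λ = h/p = 6.626 × 10⁻³⁴ / 1.893 × 10⁻²⁰ = 3.50 × 10⁻¹⁴ m = 35.0 fm.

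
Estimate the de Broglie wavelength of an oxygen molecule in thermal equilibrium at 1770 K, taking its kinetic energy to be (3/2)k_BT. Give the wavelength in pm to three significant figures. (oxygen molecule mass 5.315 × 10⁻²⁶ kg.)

λ = 10.6 pm

KE = (3/2)k_BT = 1.5 × 1.381 × 10⁻²³ × 1770 = 3.667 × 10⁻²⁰ J.
p = √(2mKE) = √(2 × 5.315 × 10⁻²⁶ × 3.667 × 10⁻²⁰) = 6.243 × 10⁻²³ kg·m/s.
λ = h/p = 1.06 × 10⁻¹¹ m = 10.6 pm.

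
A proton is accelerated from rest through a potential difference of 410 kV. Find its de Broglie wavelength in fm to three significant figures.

λ = 44.7 fm

KE = eV = 1.602 × 10⁻¹⁹ × 4.100 × 10⁵ = 6.568 × 10⁻¹⁴ J.
p = √(2mKE) = √(2 × 1.673 × 10⁻²⁷ × 6.568 × 10⁻¹⁴) = 1.482 × 10⁻²⁰ kg·m/s.
λ = h/p = 6.626 × 10⁻³⁴ / 1.482 × 10⁻²⁰ = 4.47 × 10⁻¹⁴ m = 44.7 fm.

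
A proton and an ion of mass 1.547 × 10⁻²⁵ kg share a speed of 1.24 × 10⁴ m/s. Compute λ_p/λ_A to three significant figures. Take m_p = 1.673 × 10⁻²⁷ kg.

At fixed v, p = mv so λ = h/(mv) ∝ 1/m.
λ_p/λ_A = m_A/m_p = 1.547 × 10⁻²⁵/1.673 × 10⁻²⁷ = 92.5.

λ_p/λ_A = 92.5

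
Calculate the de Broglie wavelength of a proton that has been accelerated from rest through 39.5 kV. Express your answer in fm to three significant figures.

λ = 144 fm

KE = eV = 1.602 × 10⁻¹⁹ × 3.950 × 10⁴ = 6.328 × 10⁻¹⁵ J.
p = √(2mKE) = √(2 × 1.673 × 10⁻²⁷ × 6.328 × 10⁻¹⁵) = 4.601 × 10⁻²¹ kg·m/s.
λ = h/p = 6.626 × 10⁻³⁴ / 4.601 × 10⁻²¹ = 1.44 × 10⁻¹³ m = 144 fm.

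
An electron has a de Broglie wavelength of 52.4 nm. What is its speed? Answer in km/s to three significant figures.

p = h/λ = 6.626 × 10⁻³⁴ / 5.240 × 10⁻⁸ = 1.265 × 10⁻²⁶ kg·m/s.
v = p/m = 1.265 × 10⁻²⁶ / 9.109 × 10⁻³¹ = 1.39 × 10⁴ m/s = 13.9 km/s.

v = 13.9 km/s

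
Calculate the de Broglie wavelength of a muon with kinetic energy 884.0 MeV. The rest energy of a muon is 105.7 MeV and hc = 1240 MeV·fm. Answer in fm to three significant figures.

λ = 1.26 fm

Total energy E = KE + m₀c² = 884.0 + 105.7 = 989.7 MeV.
(pc)² = E² − (m₀c²)² = (989.7)² − (105.7)² = 9.683 × 10⁵ MeV², so pc = 984.0 MeV.
λ = hc/(pc) = 1240 MeV·fm / 984.0 MeV = 1.26 fm.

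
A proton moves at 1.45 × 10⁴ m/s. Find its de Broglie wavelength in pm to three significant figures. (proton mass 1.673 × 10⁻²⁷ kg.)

λ = 27.3 pm

p = mv = 1.673 × 10⁻²⁷ × 1.45 × 10⁴ = 2.426 × 10⁻²³ kg·m/s.
λ = h/p = 6.626 × 10⁻³⁴ / 2.426 × 10⁻²³ = 2.73 × 10⁻¹¹ m = 27.3 pm.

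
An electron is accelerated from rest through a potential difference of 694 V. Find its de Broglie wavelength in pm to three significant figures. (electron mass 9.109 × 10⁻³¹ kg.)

λ = 46.6 pm

KE = eV = 1.602 × 10⁻¹⁹ × 694.0 = 1.112 × 10⁻¹⁶ J.
p = √(2mKE) = √(2 × 9.109 × 10⁻³¹ × 1.112 × 10⁻¹⁶) = 1.423 × 10⁻²³ kg·m/s.
λ = h/p = 6.626 × 10⁻³⁴ / 1.423 × 10⁻²³ = 4.66 × 10⁻¹¹ m = 46.6 pm.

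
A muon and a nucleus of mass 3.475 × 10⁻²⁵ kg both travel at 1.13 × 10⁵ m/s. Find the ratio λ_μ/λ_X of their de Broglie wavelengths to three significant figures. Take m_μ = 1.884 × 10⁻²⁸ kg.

At fixed v, p = mv so λ = h/(mv) ∝ 1/m.
λ_μ/λ_X = m_X/m_μ = 3.475 × 10⁻²⁵/1.884 × 10⁻²⁸ = 1840.

λ_μ/λ_X = 1840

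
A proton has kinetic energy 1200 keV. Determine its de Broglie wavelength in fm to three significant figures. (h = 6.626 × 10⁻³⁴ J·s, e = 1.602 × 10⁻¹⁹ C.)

λ = 26.1 fm

KE = 1200 keV = 1.922 × 10⁻¹³ J.
p = √(2mKE) = √(2 × 1.673 × 10⁻²⁷ × 1.922 × 10⁻¹³) = 2.536 × 10⁻²⁰ kg·m/s.
λ = h/p = 6.626 × 10⁻³⁴ / 2.536 × 10⁻²⁰ = 2.61 × 10⁻¹⁴ m = 26.1 fm.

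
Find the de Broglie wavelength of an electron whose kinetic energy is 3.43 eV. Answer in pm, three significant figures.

λ = 662 pm

KE = 3.43 eV = 5.495 × 10⁻¹⁹ J.
p = √(2mKE) = √(2 × 9.109 × 10⁻³¹ × 5.495 × 10⁻¹⁹) = 1.001 × 10⁻²⁴ kg·m/s.
λ = h/p = 6.626 × 10⁻³⁴ / 1.001 × 10⁻²⁴ = 6.62 × 10⁻¹⁰ m = 662 pm.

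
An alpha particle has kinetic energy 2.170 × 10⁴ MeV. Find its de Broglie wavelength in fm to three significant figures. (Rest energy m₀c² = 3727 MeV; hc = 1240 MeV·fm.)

Total energy E = KE + m₀c² = 2.170 × 10⁴ + 3727 = 25427 MeV.
(pc)² = E² − (m₀c²)² = (25427)² − (3727)² = 6.326 × 10⁸ MeV², so pc = 2.515 × 10⁴ MeV.
λ = hc/(pc) = 1240 MeV·fm / 2.515 × 10⁴ MeV = 0.0493 fm.

λ = 0.0493 fm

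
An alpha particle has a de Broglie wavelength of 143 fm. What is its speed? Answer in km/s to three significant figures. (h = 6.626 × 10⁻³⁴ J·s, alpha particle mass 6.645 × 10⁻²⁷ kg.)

v = 697 km/s

p = h/λ = 6.626 × 10⁻³⁴ / 1.430 × 10⁻¹³ = 4.634 × 10⁻²¹ kg·m/s.
v = p/m = 4.634 × 10⁻²¹ / 6.645 × 10⁻²⁷ = 6.97 × 10⁵ m/s = 697 km/s.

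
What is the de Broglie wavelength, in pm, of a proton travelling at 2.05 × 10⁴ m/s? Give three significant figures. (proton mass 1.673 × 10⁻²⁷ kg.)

p = mv = 1.673 × 10⁻²⁷ × 2.05 × 10⁴ = 3.430 × 10⁻²³ kg·m/s.
λ = h/p = 6.626 × 10⁻³⁴ / 3.430 × 10⁻²³ = 1.93 × 10⁻¹¹ m = 19.3 pm.

λ = 19.3 pm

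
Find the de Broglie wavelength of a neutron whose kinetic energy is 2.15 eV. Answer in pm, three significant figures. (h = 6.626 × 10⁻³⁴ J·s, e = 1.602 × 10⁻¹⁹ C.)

KE = 2.15 eV = 3.444 × 10⁻¹⁹ J.
p = √(2mKE) = √(2 × 1.675 × 10⁻²⁷ × 3.444 × 10⁻¹⁹) = 3.397 × 10⁻²³ kg·m/s.
λ = h/p = 6.626 × 10⁻³⁴ / 3.397 × 10⁻²³ = 1.95 × 10⁻¹¹ m = 19.5 pm.

λ = 19.5 pm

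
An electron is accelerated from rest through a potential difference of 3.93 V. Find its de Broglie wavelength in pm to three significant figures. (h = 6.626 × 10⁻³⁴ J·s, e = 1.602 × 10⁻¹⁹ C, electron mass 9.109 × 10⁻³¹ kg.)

λ = 619 pm

KE = eV = 1.602 × 10⁻¹⁹ × 3.930 = 6.296 × 10⁻¹⁹ J.
p = √(2mKE) = √(2 × 9.109 × 10⁻³¹ × 6.296 × 10⁻¹⁹) = 1.071 × 10⁻²⁴ kg·m/s.
λ = h/p = 6.626 × 10⁻³⁴ / 1.071 × 10⁻²⁴ = 6.19 × 10⁻¹⁰ m = 619 pm.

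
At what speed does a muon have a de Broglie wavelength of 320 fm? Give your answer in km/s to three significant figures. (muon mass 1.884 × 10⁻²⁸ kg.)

v = 1.10 × 10⁴ km/s

p = h/λ = 6.626 × 10⁻³⁴ / 3.200 × 10⁻¹³ = 2.071 × 10⁻²¹ kg·m/s.
v = p/m = 2.071 × 10⁻²¹ / 1.884 × 10⁻²⁸ = 1.10 × 10⁷ m/s = 1.10 × 10⁴ km/s.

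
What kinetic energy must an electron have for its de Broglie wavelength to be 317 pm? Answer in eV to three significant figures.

KE = 15.0 eV

p = h/λ = 6.626 × 10⁻³⁴ / 3.170 × 10⁻¹⁰ = 2.090 × 10⁻²⁴ kg·m/s.
KE = p²/(2m) = (2.090 × 10⁻²⁴)² / (2 × 9.109 × 10⁻³¹) = 2.398 × 10⁻¹⁸ J = 15.0 eV.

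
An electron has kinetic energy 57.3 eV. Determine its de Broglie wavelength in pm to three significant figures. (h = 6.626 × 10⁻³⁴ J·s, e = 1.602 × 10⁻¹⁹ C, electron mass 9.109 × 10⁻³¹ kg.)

λ = 162 pm

KE = 57.3 eV = 9.179 × 10⁻¹⁸ J.
p = √(2mKE) = √(2 × 9.109 × 10⁻³¹ × 9.179 × 10⁻¹⁸) = 4.089 × 10⁻²⁴ kg·m/s.
λ = h/p = 6.626 × 10⁻³⁴ / 4.089 × 10⁻²⁴ = 1.62 × 10⁻¹⁰ m = 162 pm.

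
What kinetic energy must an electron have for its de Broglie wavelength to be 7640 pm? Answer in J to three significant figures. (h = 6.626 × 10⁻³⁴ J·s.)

p = h/λ = 6.626 × 10⁻³⁴ / 7.640 × 10⁻⁹ = 8.673 × 10⁻²⁶ kg·m/s.
KE = p²/(2m) = (8.673 × 10⁻²⁶)² / (2 × 9.109 × 10⁻³¹) = 4.129 × 10⁻²¹ J = 4.13 × 10⁻²¹ J.

KE = 4.13 × 10⁻²¹ J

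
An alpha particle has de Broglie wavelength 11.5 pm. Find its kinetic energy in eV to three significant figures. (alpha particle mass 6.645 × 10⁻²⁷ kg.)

KE = 1.56 eV

p = h/λ = 6.626 × 10⁻³⁴ / 1.150 × 10⁻¹¹ = 5.762 × 10⁻²³ kg·m/s.
KE = p²/(2m) = (5.762 × 10⁻²³)² / (2 × 6.645 × 10⁻²⁷) = 2.498 × 10⁻¹⁹ J = 1.56 eV.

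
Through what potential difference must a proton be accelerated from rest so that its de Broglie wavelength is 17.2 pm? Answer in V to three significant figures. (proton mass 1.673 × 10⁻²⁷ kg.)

V = 2.77 V

p = h/λ = 6.626 × 10⁻³⁴ / 1.720 × 10⁻¹¹ = 3.852 × 10⁻²³ kg·m/s.
KE = p²/(2m) = 4.435 × 10⁻¹⁹ J.
V = KE/e = 4.435 × 10⁻¹⁹ / (1.602 × 10⁻¹⁹) = 2.77 V.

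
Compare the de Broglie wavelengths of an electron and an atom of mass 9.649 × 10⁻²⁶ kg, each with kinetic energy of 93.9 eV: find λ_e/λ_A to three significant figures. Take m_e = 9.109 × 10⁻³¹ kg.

λ_e/λ_A = 325

At fixed KE, p = √(2mKE) so λ = h/p ∝ 1/√m.
λ_e/λ_A = √(m_A/m_e) = √(9.649 × 10⁻²⁶/9.109 × 10⁻³¹) = √(1.059 × 10⁵) = 325.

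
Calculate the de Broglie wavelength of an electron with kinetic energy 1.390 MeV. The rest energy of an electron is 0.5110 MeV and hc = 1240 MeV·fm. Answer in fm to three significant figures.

λ = 677 fm

Total energy E = KE + m₀c² = 1.390 + 0.5110 = 1.9010 MeV.
(pc)² = E² − (m₀c²)² = (1.9010)² − (0.5110)² = 3.353 MeV², so pc = 1.831 MeV.
λ = hc/(pc) = 1240 MeV·fm / 1.831 MeV = 677 fm.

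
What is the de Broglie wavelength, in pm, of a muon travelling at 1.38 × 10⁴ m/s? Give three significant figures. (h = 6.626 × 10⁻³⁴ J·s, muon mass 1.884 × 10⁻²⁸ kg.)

λ = 255 pm

p = mv = 1.884 × 10⁻²⁸ × 1.38 × 10⁴ = 2.600 × 10⁻²⁴ kg·m/s.
λ = h/p = 6.626 × 10⁻³⁴ / 2.600 × 10⁻²⁴ = 2.55 × 10⁻¹⁰ m = 255 pm.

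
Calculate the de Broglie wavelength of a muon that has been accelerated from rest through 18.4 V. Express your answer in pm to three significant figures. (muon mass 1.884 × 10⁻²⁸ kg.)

λ = 19.9 pm

KE = eV = 1.602 × 10⁻¹⁹ × 18.40 = 2.948 × 10⁻¹⁸ J.
p = √(2mKE) = √(2 × 1.884 × 10⁻²⁸ × 2.948 × 10⁻¹⁸) = 3.333 × 10⁻²³ kg·m/s.
λ = h/p = 6.626 × 10⁻³⁴ / 3.333 × 10⁻²³ = 1.99 × 10⁻¹¹ m = 19.9 pm.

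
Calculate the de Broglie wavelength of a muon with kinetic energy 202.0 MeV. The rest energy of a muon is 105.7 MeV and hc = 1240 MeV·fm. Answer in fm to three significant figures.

Total energy E = KE + m₀c² = 202.0 + 105.7 = 307.7 MeV.
(pc)² = E² − (m₀c²)² = (307.7)² − (105.7)² = 8.351 × 10⁴ MeV², so pc = 289.0 MeV.
λ = hc/(pc) = 1240 MeV·fm / 289.0 MeV = 4.29 fm.

λ = 4.29 fm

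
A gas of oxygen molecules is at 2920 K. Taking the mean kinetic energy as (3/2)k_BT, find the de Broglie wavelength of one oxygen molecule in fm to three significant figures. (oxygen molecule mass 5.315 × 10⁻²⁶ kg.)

KE = (3/2)k_BT = 1.5 × 1.381 × 10⁻²³ × 2920 = 6.049 × 10⁻²⁰ J.
p = √(2mKE) = √(2 × 5.315 × 10⁻²⁶ × 6.049 × 10⁻²⁰) = 8.019 × 10⁻²³ kg·m/s.
λ = h/p = 8.26 × 10⁻¹² m = 8260 fm.

λ = 8260 fm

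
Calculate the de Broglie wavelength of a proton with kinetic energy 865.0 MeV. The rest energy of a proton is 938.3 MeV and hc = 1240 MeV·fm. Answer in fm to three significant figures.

λ = 0.805 fm

Total energy E = KE + m₀c² = 865.0 + 938.3 = 1803.3 MeV.
(pc)² = E² − (m₀c²)² = (1803.3)² − (938.3)² = 2.371 × 10⁶ MeV², so pc = 1540 MeV.
λ = hc/(pc) = 1240 MeV·fm / 1540 MeV = 0.805 fm.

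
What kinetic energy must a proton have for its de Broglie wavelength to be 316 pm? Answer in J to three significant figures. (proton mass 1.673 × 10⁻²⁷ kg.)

p = h/λ = 6.626 × 10⁻³⁴ / 3.160 × 10⁻¹⁰ = 2.097 × 10⁻²⁴ kg·m/s.
KE = p²/(2m) = (2.097 × 10⁻²⁴)² / (2 × 1.673 × 10⁻²⁷) = 1.314 × 10⁻²¹ J = 1.31 × 10⁻²¹ J.

KE = 1.31 × 10⁻²¹ J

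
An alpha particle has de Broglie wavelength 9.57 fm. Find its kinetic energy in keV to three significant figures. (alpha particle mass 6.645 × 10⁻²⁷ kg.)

KE = 2250 keV

p = h/λ = 6.626 × 10⁻³⁴ / 9.570 × 10⁻¹⁵ = 6.924 × 10⁻²⁰ kg·m/s.
KE = p²/(2m) = (6.924 × 10⁻²⁰)² / (2 × 6.645 × 10⁻²⁷) = 3.607 × 10⁻¹³ J = 2250 keV.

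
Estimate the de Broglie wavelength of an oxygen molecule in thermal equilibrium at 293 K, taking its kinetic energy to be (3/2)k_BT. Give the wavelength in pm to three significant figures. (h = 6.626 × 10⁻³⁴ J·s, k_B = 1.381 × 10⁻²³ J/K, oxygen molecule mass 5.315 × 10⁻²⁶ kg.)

KE = (3/2)k_BT = 1.5 × 1.381 × 10⁻²³ × 293 = 6.069 × 10⁻²¹ J.
p = √(2mKE) = √(2 × 5.315 × 10⁻²⁶ × 6.069 × 10⁻²¹) = 2.540 × 10⁻²³ kg·m/s.
λ = h/p = 2.61 × 10⁻¹¹ m = 26.1 pm.

λ = 26.1 pm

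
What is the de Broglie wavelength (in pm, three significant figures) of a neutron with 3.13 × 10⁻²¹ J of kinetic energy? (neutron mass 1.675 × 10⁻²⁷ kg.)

p = √(2mKE) = √(2 × 1.675 × 10⁻²⁷ × 3.130 × 10⁻²¹) = 3.238 × 10⁻²⁴ kg·m/s.
λ = h/p = 6.626 × 10⁻³⁴ / 3.238 × 10⁻²⁴ = 2.05 × 10⁻¹⁰ m = 205 pm.

λ = 205 pm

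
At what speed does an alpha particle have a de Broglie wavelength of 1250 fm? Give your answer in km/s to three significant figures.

v = 79.8 km/s

p = h/λ = 6.626 × 10⁻³⁴ / 1.250 × 10⁻¹² = 5.301 × 10⁻²² kg·m/s.
v = p/m = 5.301 × 10⁻²² / 6.645 × 10⁻²⁷ = 7.98 × 10⁴ m/s = 79.8 km/s.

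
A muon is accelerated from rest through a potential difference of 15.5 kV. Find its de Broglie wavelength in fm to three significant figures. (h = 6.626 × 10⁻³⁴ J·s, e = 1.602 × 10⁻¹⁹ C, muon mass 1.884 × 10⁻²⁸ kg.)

KE = eV = 1.602 × 10⁻¹⁹ × 1.550 × 10⁴ = 2.483 × 10⁻¹⁵ J.
p = √(2mKE) = √(2 × 1.884 × 10⁻²⁸ × 2.483 × 10⁻¹⁵) = 9.673 × 10⁻²² kg·m/s.
λ = h/p = 6.626 × 10⁻³⁴ / 9.673 × 10⁻²² = 6.85 × 10⁻¹³ m = 685 fm.

λ = 685 fm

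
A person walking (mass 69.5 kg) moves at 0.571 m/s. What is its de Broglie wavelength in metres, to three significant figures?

λ = 1.67 × 10⁻³⁵ m

p = mv = 69.5 × 0.571 = 3.968 × 10¹ kg·m/s.
λ = h/p = 6.626 × 10⁻³⁴ / 3.968 × 10¹ = 1.67 × 10⁻³⁵ m.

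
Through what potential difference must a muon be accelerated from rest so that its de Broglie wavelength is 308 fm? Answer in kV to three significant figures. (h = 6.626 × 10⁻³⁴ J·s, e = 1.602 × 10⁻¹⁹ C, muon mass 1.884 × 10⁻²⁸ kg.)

p = h/λ = 6.626 × 10⁻³⁴ / 3.080 × 10⁻¹³ = 2.151 × 10⁻²¹ kg·m/s.
KE = p²/(2m) = 1.228 × 10⁻¹⁴ J.
V = KE/e = 1.228 × 10⁻¹⁴ / (1.602 × 10⁻¹⁹) = 76.7 kV.

V = 76.7 kV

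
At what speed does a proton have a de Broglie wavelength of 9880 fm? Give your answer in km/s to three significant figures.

p = h/λ = 6.626 × 10⁻³⁴ / 9.880 × 10⁻¹² = 6.706 × 10⁻²³ kg·m/s.
v = p/m = 6.706 × 10⁻²³ / 1.673 × 10⁻²⁷ = 4.01 × 10⁴ m/s = 40.1 km/s.

v = 40.1 km/s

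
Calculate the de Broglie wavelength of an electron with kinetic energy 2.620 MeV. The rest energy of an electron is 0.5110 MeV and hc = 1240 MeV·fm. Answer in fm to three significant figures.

Total energy E = KE + m₀c² = 2.620 + 0.5110 = 3.1310 MeV.
(pc)² = E² − (m₀c²)² = (3.1310)² − (0.5110)² = 9.542 MeV², so pc = 3.089 MeV.
λ = hc/(pc) = 1240 MeV·fm / 3.089 MeV = 401 fm.

λ = 401 fm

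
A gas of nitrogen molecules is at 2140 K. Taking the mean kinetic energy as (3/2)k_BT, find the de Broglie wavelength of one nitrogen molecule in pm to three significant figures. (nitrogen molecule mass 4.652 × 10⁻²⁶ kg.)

λ = 10.3 pm

KE = (3/2)k_BT = 1.5 × 1.381 × 10⁻²³ × 2140 = 4.433 × 10⁻²⁰ J.
p = √(2mKE) = √(2 × 4.652 × 10⁻²⁶ × 4.433 × 10⁻²⁰) = 6.422 × 10⁻²³ kg·m/s.
λ = h/p = 1.03 × 10⁻¹¹ m = 10.3 pm.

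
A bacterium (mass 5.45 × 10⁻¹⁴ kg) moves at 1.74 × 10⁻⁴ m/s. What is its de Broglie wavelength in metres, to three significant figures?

λ = 6.99 × 10⁻¹⁷ m

p = mv = 5.45 × 10⁻¹⁴ × 1.74 × 10⁻⁴ = 9.483 × 10⁻¹⁸ kg·m/s.
λ = h/p = 6.626 × 10⁻³⁴ / 9.483 × 10⁻¹⁸ = 6.99 × 10⁻¹⁷ m.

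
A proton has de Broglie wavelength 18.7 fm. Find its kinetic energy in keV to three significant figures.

p = h/λ = 6.626 × 10⁻³⁴ / 1.870 × 10⁻¹⁴ = 3.543 × 10⁻²⁰ kg·m/s.
KE = p²/(2m) = (3.543 × 10⁻²⁰)² / (2 × 1.673 × 10⁻²⁷) = 3.752 × 10⁻¹³ J = 2340 keV.

KE = 2340 keV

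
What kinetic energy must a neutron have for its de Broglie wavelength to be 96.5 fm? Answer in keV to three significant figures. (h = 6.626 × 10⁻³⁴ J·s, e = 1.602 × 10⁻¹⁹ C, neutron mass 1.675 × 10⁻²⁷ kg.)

p = h/λ = 6.626 × 10⁻³⁴ / 9.650 × 10⁻¹⁴ = 6.866 × 10⁻²¹ kg·m/s.
KE = p²/(2m) = (6.866 × 10⁻²¹)² / (2 × 1.675 × 10⁻²⁷) = 1.407 × 10⁻¹⁴ J = 87.8 keV.

KE = 87.8 keV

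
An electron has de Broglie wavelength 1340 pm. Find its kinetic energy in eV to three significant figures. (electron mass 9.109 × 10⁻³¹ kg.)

p = h/λ = 6.626 × 10⁻³⁴ / 1.340 × 10⁻⁹ = 4.945 × 10⁻²⁵ kg·m/s.
KE = p²/(2m) = (4.945 × 10⁻²⁵)² / (2 × 9.109 × 10⁻³¹) = 1.342 × 10⁻¹⁹ J = 0.838 eV.

KE = 0.838 eV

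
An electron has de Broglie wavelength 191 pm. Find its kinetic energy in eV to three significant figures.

KE = 41.2 eV

p = h/λ = 6.626 × 10⁻³⁴ / 1.910 × 10⁻¹⁰ = 3.469 × 10⁻²⁴ kg·m/s.
KE = p²/(2m) = (3.469 × 10⁻²⁴)² / (2 × 9.109 × 10⁻³¹) = 6.606 × 10⁻¹⁸ J = 41.2 eV.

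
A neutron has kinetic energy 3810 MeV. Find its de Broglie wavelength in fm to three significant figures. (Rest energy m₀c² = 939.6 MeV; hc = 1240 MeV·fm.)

Total energy E = KE + m₀c² = 3810 + 939.6 = 4749.6 MeV.
(pc)² = E² − (m₀c²)² = (4749.6)² − (939.6)² = 2.168 × 10⁷ MeV², so pc = 4656 MeV.
λ = hc/(pc) = 1240 MeV·fm / 4656 MeV = 0.266 fm.

λ = 0.266 fm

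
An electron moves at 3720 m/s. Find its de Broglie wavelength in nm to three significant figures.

p = mv = 9.109 × 10⁻³¹ × 3720 = 3.389 × 10⁻²⁷ kg·m/s.
λ = h/p = 6.626 × 10⁻³⁴ / 3.389 × 10⁻²⁷ = 1.96 × 10⁻⁷ m = 196 nm.

λ = 196 nm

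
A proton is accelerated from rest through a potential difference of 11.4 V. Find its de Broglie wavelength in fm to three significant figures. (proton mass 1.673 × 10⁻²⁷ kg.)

KE = eV = 1.602 × 10⁻¹⁹ × 11.40 = 1.826 × 10⁻¹⁸ J.
p = √(2mKE) = √(2 × 1.673 × 10⁻²⁷ × 1.826 × 10⁻¹⁸) = 7.817 × 10⁻²³ kg·m/s.
λ = h/p = 6.626 × 10⁻³⁴ / 7.817 × 10⁻²³ = 8.48 × 10⁻¹² m = 8480 fm.

λ = 8480 fm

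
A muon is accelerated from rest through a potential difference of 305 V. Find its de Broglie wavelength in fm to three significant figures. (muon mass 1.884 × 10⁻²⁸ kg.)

λ = 4880 fm

KE = eV = 1.602 × 10⁻¹⁹ × 305.0 = 4.886 × 10⁻¹⁷ J.
p = √(2mKE) = √(2 × 1.884 × 10⁻²⁸ × 4.886 × 10⁻¹⁷) = 1.357 × 10⁻²² kg·m/s.
λ = h/p = 6.626 × 10⁻³⁴ / 1.357 × 10⁻²² = 4.88 × 10⁻¹² m = 4880 fm.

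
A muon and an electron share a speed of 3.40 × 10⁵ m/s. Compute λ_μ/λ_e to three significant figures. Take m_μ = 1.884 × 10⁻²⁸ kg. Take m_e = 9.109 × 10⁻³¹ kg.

λ_μ/λ_e = 4.83 × 10⁻³

At fixed v, p = mv so λ = h/(mv) ∝ 1/m.
λ_μ/λ_e = m_e/m_μ = 9.109 × 10⁻³¹/1.884 × 10⁻²⁸ = 4.83 × 10⁻³.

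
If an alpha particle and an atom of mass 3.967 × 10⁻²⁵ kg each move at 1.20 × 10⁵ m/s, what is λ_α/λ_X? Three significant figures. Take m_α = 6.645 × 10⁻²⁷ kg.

At fixed v, p = mv so λ = h/(mv) ∝ 1/m.
λ_α/λ_X = m_X/m_α = 3.967 × 10⁻²⁵/6.645 × 10⁻²⁷ = 59.7.

λ_α/λ_X = 59.7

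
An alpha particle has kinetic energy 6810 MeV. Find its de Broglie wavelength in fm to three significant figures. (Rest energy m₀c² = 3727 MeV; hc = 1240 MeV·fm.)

Total energy E = KE + m₀c² = 6810 + 3727 = 10537 MeV.
(pc)² = E² − (m₀c²)² = (10537)² − (3727)² = 9.714 × 10⁷ MeV², so pc = 9856 MeV.
λ = hc/(pc) = 1240 MeV·fm / 9856 MeV = 0.126 fm.

λ = 0.126 fm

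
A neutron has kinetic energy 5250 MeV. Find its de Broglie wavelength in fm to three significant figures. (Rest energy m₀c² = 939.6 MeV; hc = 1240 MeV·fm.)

Total energy E = KE + m₀c² = 5250 + 939.6 = 6189.6 MeV.
(pc)² = E² − (m₀c²)² = (6189.6)² − (939.6)² = 3.743 × 10⁷ MeV², so pc = 6118 MeV.
λ = hc/(pc) = 1240 MeV·fm / 6118 MeV = 0.203 fm.

λ = 0.203 fm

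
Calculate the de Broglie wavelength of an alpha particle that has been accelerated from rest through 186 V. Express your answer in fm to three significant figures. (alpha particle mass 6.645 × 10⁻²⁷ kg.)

λ = 745 fm

KE = 2eV = 2 × 1.602 × 10⁻¹⁹ × 186.0 = 5.959 × 10⁻¹⁷ J.
p = √(2mKE) = √(2 × 6.645 × 10⁻²⁷ × 5.959 × 10⁻¹⁷) = 8.899 × 10⁻²² kg·m/s.
λ = h/p = 6.626 × 10⁻³⁴ / 8.899 × 10⁻²² = 7.45 × 10⁻¹³ m = 745 fm.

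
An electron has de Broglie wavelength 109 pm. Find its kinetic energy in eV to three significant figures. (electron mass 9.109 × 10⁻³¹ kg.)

p = h/λ = 6.626 × 10⁻³⁴ / 1.090 × 10⁻¹⁰ = 6.079 × 10⁻²⁴ kg·m/s.
KE = p²/(2m) = (6.079 × 10⁻²⁴)² / (2 × 9.109 × 10⁻³¹) = 2.028 × 10⁻¹⁷ J = 127 eV.

KE = 127 eV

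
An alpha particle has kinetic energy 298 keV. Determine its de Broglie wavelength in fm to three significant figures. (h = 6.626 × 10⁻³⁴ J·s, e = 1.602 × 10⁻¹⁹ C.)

KE = 298 keV = 4.774 × 10⁻¹⁴ J.
p = √(2mKE) = √(2 × 6.645 × 10⁻²⁷ × 4.774 × 10⁻¹⁴) = 2.519 × 10⁻²⁰ kg·m/s.
λ = h/p = 6.626 × 10⁻³⁴ / 2.519 × 10⁻²⁰ = 2.63 × 10⁻¹⁴ m = 26.3 fm.

λ = 26.3 fm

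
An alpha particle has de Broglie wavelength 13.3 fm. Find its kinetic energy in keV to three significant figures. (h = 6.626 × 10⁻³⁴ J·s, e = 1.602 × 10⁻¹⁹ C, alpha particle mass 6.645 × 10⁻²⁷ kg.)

KE = 1170 keV

p = h/λ = 6.626 × 10⁻³⁴ / 1.330 × 10⁻¹⁴ = 4.982 × 10⁻²⁰ kg·m/s.
KE = p²/(2m) = (4.982 × 10⁻²⁰)² / (2 × 6.645 × 10⁻²⁷) = 1.868 × 10⁻¹³ J = 1170 keV.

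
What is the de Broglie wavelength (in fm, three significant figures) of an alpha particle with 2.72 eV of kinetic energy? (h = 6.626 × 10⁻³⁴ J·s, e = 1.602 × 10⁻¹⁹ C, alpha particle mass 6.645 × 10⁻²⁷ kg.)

KE = 2.72 eV = 4.357 × 10⁻¹⁹ J.
p = √(2mKE) = √(2 × 6.645 × 10⁻²⁷ × 4.357 × 10⁻¹⁹) = 7.610 × 10⁻²³ kg·m/s.
λ = h/p = 6.626 × 10⁻³⁴ / 7.610 × 10⁻²³ = 8.71 × 10⁻¹² m = 8710 fm.

λ = 8710 fm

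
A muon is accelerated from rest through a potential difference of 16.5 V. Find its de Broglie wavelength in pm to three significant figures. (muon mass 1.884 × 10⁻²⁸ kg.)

λ = 21.0 pm

KE = eV = 1.602 × 10⁻¹⁹ × 16.50 = 2.643 × 10⁻¹⁸ J.
p = √(2mKE) = √(2 × 1.884 × 10⁻²⁸ × 2.643 × 10⁻¹⁸) = 3.156 × 10⁻²³ kg·m/s.
λ = h/p = 6.626 × 10⁻³⁴ / 3.156 × 10⁻²³ = 2.10 × 10⁻¹¹ m = 21.0 pm.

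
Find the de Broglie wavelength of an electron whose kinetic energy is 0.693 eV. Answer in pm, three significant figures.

KE = 0.693 eV = 1.110 × 10⁻¹⁹ J.
p = √(2mKE) = √(2 × 9.109 × 10⁻³¹ × 1.110 × 10⁻¹⁹) = 4.497 × 10⁻²⁵ kg·m/s.
λ = h/p = 6.626 × 10⁻³⁴ / 4.497 × 10⁻²⁵ = 1.47 × 10⁻⁹ m = 1470 pm.

λ = 1470 pm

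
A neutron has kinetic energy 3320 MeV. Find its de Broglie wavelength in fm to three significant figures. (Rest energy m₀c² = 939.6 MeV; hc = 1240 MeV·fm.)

λ = 0.298 fm

Total energy E = KE + m₀c² = 3320 + 939.6 = 4259.6 MeV.
(pc)² = E² − (m₀c²)² = (4259.6)² − (939.6)² = 1.726 × 10⁷ MeV², so pc = 4155 MeV.
λ = hc/(pc) = 1240 MeV·fm / 4155 MeV = 0.298 fm.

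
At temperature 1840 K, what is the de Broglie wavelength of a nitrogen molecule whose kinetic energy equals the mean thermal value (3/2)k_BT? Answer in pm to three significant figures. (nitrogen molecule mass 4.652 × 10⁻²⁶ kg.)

λ = 11.1 pm

KE = (3/2)k_BT = 1.5 × 1.381 × 10⁻²³ × 1840 = 3.812 × 10⁻²⁰ J.
p = √(2mKE) = √(2 × 4.652 × 10⁻²⁶ × 3.812 × 10⁻²⁰) = 5.955 × 10⁻²³ kg·m/s.
λ = h/p = 1.11 × 10⁻¹¹ m = 11.1 pm.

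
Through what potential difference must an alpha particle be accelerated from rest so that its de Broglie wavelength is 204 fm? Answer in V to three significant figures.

V = 2480 V

p = h/λ = 6.626 × 10⁻³⁴ / 2.040 × 10⁻¹³ = 3.248 × 10⁻²¹ kg·m/s.
KE = p²/(2m) = 7.938 × 10⁻¹⁶ J.
V = KE/2e = 7.938 × 10⁻¹⁶ / (2 × 1.602 × 10⁻¹⁹) = 2480 V.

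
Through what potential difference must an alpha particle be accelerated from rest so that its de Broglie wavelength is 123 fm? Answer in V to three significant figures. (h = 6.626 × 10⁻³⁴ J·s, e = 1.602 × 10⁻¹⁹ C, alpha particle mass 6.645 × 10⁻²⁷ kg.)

V = 6820 V

p = h/λ = 6.626 × 10⁻³⁴ / 1.230 × 10⁻¹³ = 5.387 × 10⁻²¹ kg·m/s.
KE = p²/(2m) = 2.184 × 10⁻¹⁵ J.
V = KE/2e = 2.184 × 10⁻¹⁵ / (2 × 1.602 × 10⁻¹⁹) = 6820 V.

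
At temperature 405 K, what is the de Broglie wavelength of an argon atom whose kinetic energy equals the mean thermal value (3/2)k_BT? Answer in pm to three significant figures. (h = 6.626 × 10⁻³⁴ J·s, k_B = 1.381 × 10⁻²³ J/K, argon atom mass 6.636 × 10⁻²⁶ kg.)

λ = 19.9 pm

KE = (3/2)k_BT = 1.5 × 1.381 × 10⁻²³ × 405 = 8.390 × 10⁻²¹ J.
p = √(2mKE) = √(2 × 6.636 × 10⁻²⁶ × 8.390 × 10⁻²¹) = 3.337 × 10⁻²³ kg·m/s.
λ = h/p = 1.99 × 10⁻¹¹ m = 19.9 pm.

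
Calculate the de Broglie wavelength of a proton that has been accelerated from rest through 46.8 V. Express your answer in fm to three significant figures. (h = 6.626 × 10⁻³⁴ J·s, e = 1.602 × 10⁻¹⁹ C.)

λ = 4180 fm

KE = eV = 1.602 × 10⁻¹⁹ × 46.80 = 7.497 × 10⁻¹⁸ J.
p = √(2mKE) = √(2 × 1.673 × 10⁻²⁷ × 7.497 × 10⁻¹⁸) = 1.584 × 10⁻²² kg·m/s.
λ = h/p = 6.626 × 10⁻³⁴ / 1.584 × 10⁻²² = 4.18 × 10⁻¹² m = 4180 fm.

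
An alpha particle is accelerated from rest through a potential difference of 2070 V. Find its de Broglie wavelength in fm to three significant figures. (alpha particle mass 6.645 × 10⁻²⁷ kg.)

KE = 2eV = 2 × 1.602 × 10⁻¹⁹ × 2070 = 6.632 × 10⁻¹⁶ J.
p = √(2mKE) = √(2 × 6.645 × 10⁻²⁷ × 6.632 × 10⁻¹⁶) = 2.969 × 10⁻²¹ kg·m/s.
λ = h/p = 6.626 × 10⁻³⁴ / 2.969 × 10⁻²¹ = 2.23 × 10⁻¹³ m = 223 fm.

λ = 223 fm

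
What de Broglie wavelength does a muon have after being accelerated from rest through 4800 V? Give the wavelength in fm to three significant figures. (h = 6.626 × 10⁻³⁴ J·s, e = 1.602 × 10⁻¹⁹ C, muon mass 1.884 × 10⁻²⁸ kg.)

λ = 1230 fm

KE = eV = 1.602 × 10⁻¹⁹ × 4800 = 7.690 × 10⁻¹⁶ J.
p = √(2mKE) = √(2 × 1.884 × 10⁻²⁸ × 7.690 × 10⁻¹⁶) = 5.383 × 10⁻²² kg·m/s.
λ = h/p = 6.626 × 10⁻³⁴ / 5.383 × 10⁻²² = 1.23 × 10⁻¹² m = 1230 fm.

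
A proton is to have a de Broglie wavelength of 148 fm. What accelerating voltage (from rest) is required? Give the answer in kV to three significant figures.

V = 37.4 kV

p = h/λ = 6.626 × 10⁻³⁴ / 1.480 × 10⁻¹³ = 4.477 × 10⁻²¹ kg·m/s.
KE = p²/(2m) = 5.990 × 10⁻¹⁵ J.
V = KE/e = 5.990 × 10⁻¹⁵ / (1.602 × 10⁻¹⁹) = 37.4 kV.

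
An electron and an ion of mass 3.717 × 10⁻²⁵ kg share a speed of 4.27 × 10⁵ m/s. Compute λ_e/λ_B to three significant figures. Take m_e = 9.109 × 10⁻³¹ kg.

λ_e/λ_B = 4.08 × 10⁵

At fixed v, p = mv so λ = h/(mv) ∝ 1/m.
λ_e/λ_B = m_B/m_e = 3.717 × 10⁻²⁵/9.109 × 10⁻³¹ = 4.08 × 10⁵.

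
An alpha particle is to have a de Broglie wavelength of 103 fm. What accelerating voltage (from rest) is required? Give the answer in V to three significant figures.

V = 9720 V

p = h/λ = 6.626 × 10⁻³⁴ / 1.030 × 10⁻¹³ = 6.433 × 10⁻²¹ kg·m/s.
KE = p²/(2m) = 3.114 × 10⁻¹⁵ J.
V = KE/2e = 3.114 × 10⁻¹⁵ / (2 × 1.602 × 10⁻¹⁹) = 9720 V.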